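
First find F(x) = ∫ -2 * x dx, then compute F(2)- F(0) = -4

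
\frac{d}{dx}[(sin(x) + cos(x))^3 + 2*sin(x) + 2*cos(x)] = sqrt(2)*(3*sin(3*x + pi/4) + 7*cos(x + pi/4))/2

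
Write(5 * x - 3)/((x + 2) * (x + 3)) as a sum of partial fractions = 18/(x + 3) - 13/(x + 2)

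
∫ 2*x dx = x^2 + C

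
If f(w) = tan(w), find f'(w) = cos(w)^(-2)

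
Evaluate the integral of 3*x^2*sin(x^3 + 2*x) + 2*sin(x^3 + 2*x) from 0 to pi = 1 - cos(pi^3)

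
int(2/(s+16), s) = 2*log(s/4 + 4) + C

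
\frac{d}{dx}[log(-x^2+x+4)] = (2*x - 1)/(x^2 - x - 4)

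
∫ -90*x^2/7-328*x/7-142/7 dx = -30*x^3/7 - 164*x^2/7 - 142*x/7 + C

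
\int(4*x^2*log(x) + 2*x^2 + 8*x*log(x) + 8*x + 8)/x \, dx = 2*(x + 2)^2*log(x) + C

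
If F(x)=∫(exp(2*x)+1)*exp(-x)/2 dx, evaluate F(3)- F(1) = -E/2 - exp(-3)/2 + exp(-1)/2 + exp(3)/2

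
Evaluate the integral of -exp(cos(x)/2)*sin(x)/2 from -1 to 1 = 0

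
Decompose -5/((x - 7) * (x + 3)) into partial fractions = 1/(2*(x + 3)) - 1/(2*(x - 7))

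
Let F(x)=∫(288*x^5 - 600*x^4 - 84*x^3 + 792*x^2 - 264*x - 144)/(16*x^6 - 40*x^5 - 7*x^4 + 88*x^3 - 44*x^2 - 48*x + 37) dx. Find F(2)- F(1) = -3*log(2) + 3*log(101)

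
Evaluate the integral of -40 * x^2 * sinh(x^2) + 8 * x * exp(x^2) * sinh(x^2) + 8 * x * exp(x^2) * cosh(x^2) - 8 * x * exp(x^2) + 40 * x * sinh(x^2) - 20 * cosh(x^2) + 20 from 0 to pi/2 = -(1 - cosh(pi^2/4))*(-10*pi + 20 + 4*exp(pi^2/4))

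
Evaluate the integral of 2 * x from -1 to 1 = 0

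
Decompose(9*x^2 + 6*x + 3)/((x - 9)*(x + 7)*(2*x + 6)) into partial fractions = 201/(64*(x + 7)) - 11/(16*(x + 3)) + 131/(64*(x - 9))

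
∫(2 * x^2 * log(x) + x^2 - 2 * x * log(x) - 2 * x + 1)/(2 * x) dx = (x - 1)^2*log(x)/2 + C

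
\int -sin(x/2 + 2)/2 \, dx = cos(x/2 + 2) + C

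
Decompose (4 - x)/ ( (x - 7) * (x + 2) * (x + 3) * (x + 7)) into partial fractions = -11/(280*(x + 7)) + 7/(40*(x + 3)) - 2/(15*(x + 2)) - 1/(420*(x - 7))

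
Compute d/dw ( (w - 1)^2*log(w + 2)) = (2*w^2*log(w + 2) + w^2 + 2*w*log(w + 2) - 2*w - 4*log(w + 2) + 1)/(w + 2)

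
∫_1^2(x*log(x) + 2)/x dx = -1 + 4*log(2)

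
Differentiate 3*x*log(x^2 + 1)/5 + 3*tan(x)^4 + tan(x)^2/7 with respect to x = (21*x^2*log(x^2 + 1) + 420*x^2*tan(x)^5 + 430*x^2*tan(x)^3 + 10*x^2*tan(x) + 42*x^2 + 21*log(x^2 + 1) + 420*tan(x)^5 + 430*tan(x)^3 + 10*tan(x))/(35*x^2 + 35)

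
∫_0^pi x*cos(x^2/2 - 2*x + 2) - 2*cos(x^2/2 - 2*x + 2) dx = -sin(2) + sin((-2 + pi)^2/2)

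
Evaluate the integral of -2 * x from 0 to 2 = -4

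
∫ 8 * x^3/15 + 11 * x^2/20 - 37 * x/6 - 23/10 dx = 2*x^4/15 + 11*x^3/60 - 37*x^2/12 - 23*x/10 + C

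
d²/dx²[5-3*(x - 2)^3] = 36 - 18*x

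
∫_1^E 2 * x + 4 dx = -9 + (2 + E)^2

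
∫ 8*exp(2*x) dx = 4*exp(2*x) + C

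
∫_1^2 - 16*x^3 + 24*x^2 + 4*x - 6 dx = -4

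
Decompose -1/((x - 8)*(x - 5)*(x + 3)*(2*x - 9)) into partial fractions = -8/(105*(2*x - 9)) + 1/(1320*(x + 3)) + 1/(24*(x - 5)) - 1/(231*(x - 8))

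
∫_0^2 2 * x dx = 4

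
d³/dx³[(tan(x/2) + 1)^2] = 3*tan(x/2)^5 + 3*tan(x/2)^4/2 + 5*tan(x/2)^3 + 2*tan(x/2)^2 + 2*tan(x/2) + 1/2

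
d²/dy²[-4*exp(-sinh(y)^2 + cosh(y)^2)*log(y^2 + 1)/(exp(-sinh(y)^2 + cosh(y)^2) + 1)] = (8*y^2 - 8)/(y^4*exp(-1) + y^4 + 2*y^2*exp(-1) + 2*y^2 + exp(-1) + 1)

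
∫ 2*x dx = x^2 + C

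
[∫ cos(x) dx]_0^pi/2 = 1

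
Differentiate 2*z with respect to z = 2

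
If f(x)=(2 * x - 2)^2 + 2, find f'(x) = 8*x - 8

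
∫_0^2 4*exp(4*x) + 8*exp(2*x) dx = -9 + (2 + exp(4))^2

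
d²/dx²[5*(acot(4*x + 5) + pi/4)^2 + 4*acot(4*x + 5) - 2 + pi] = (320*x*acot(4*x + 5) + 128*x + 80*pi*x + 400*acot(4*x + 5) + 200 + 100*pi)/(64*x^4 + 320*x^3 + 608*x^2 + 520*x + 169)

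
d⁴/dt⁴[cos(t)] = cos(t)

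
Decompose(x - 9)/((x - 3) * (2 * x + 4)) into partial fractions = 11/(10*(x + 2)) - 3/(5*(x - 3))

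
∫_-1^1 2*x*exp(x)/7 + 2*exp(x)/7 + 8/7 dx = 2*exp(-1)/7 + 2*E/7 + 16/7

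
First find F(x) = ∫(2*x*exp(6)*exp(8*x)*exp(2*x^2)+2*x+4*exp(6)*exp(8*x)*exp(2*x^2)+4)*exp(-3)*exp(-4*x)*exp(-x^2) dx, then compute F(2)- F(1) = -exp(8) - exp(-15) + exp(-8) + exp(15)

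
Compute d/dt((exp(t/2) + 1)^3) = 3*exp(3*t/2)/2 + 3*exp(t/2)/2 + 3*exp(t)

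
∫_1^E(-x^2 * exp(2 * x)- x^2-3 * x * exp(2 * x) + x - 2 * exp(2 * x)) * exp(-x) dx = (-exp(-E) + exp(E))*(-exp(2) - E - 1) - 3*exp(-1) + 3*E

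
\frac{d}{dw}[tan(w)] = cos(w)^(-2)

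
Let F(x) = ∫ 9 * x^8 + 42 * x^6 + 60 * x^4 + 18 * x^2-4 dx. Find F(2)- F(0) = 1704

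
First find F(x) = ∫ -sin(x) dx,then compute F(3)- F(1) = cos(3) - cos(1)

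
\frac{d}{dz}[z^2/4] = z/2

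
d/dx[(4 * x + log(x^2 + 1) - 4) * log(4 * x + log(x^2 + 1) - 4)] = (4*x^2*log(4*x + log(x^2 + 1) - 4) + 4*x^2 + 2*x*log(4*x + log(x^2 + 1) - 4) + 2*x + 4*log(4*x + log(x^2 + 1) - 4) + 4)/(x^2 + 1)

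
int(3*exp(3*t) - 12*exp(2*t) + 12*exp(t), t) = (exp(t) - 2)^3 + C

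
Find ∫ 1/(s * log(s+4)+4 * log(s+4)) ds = log(3*log(s + 4)) + C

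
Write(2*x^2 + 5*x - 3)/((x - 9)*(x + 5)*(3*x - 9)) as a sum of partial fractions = 11/(168*(x + 5)) - 5/(24*(x - 3)) + 17/(21*(x - 9))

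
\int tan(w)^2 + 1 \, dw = tan(w) + C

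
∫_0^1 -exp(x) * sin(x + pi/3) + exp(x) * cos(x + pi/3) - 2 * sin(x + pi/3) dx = (2 + E)*cos(1 + pi/3) - 3/2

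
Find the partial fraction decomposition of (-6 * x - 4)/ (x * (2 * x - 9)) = -62/(9*(2*x - 9)) + 4/(9*x)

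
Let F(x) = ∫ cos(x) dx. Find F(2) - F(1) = -sin(1) + sin(2)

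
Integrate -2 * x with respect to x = -x^2 + C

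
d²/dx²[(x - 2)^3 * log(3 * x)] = (6*x^3*log(x) + 5*x^3 + 6*x^3*log(3) - 12*x^2*log(x) - 18*x^2 - 12*x^2*log(3) + 12*x + 8)/x^2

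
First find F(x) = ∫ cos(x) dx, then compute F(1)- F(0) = sin(1)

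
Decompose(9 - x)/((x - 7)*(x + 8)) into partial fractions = -17/(15*(x + 8)) + 2/(15*(x - 7))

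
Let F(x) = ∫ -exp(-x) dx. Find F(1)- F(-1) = -E + exp(-1)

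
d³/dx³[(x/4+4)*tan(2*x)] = 12*x*tan(2*x)^4 + 16*x*tan(2*x)^2 + 4*x + 192*tan(2*x)^4 + 6*tan(2*x)^3 + 256*tan(2*x)^2 + 6*tan(2*x) + 64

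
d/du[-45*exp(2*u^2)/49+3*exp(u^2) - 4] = -180*u*exp(2*u^2)/49 + 6*u*exp(u^2)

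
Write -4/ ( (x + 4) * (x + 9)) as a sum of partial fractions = 4/(5*(x + 9)) - 4/(5*(x + 4))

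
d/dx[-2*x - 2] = -2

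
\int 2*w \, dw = w^2 + C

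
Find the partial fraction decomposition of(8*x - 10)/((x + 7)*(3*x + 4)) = -62/(17*(3*x + 4)) + 66/(17*(x + 7))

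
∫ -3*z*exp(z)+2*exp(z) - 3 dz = -(3*z - 5)*(exp(z) + 1) + C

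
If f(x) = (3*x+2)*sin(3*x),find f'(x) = 9*x*cos(3*x) + 3*sin(3*x) + 6*cos(3*x)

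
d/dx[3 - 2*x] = -2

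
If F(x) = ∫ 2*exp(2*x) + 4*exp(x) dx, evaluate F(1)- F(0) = -9 + (2 + E)^2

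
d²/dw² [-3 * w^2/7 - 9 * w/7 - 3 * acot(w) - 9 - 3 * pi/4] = (-6*w^4 - 12*w^2 - 42*w - 6)/(7*w^4 + 14*w^2 + 7)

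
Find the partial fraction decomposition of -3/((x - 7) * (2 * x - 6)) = 3/(8*(x - 3)) - 3/(8*(x - 7))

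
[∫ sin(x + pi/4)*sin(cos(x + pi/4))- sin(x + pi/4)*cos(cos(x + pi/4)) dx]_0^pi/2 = -2*sin(sqrt(2)/2)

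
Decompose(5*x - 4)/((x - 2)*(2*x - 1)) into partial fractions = 1/(2*x - 1) + 2/(x - 2)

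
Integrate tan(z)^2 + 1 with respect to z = tan(z) + C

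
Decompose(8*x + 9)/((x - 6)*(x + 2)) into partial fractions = 7/(8*(x + 2)) + 57/(8*(x - 6))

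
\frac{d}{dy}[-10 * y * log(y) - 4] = -10*log(y) - 10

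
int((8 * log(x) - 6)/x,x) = 2*(2*log(x) - 3)*log(x) + C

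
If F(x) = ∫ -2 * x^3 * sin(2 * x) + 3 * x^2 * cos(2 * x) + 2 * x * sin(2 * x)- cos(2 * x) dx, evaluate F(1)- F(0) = 0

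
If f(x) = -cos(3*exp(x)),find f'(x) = 3*exp(x)*sin(3*exp(x))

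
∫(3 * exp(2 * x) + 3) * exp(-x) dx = 6*sinh(x) + C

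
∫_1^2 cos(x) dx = -sin(1) + sin(2)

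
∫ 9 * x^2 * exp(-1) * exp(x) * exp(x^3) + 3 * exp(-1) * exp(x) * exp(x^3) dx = 3*exp(x^3 + x - 1) + C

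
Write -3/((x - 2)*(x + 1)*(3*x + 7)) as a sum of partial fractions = -27/(52*(3*x + 7)) + 1/(4*(x + 1)) - 1/(13*(x - 2))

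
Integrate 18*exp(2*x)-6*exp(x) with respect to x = (3*exp(x) - 1)^2 + C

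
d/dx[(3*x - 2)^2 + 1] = 18*x - 12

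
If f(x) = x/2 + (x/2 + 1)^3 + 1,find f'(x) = 3*x^2/8 + 3*x/2 + 2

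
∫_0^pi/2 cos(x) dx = 1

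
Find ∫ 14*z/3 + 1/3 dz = 7*z^2/3 + z/3 + C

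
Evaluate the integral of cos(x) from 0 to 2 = sin(2)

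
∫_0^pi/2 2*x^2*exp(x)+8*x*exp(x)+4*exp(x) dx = 2*(-1 + (1 + pi/2)^2)*exp(pi/2)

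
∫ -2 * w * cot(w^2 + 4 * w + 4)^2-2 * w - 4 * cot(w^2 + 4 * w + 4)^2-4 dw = cot((w + 2)^2) + C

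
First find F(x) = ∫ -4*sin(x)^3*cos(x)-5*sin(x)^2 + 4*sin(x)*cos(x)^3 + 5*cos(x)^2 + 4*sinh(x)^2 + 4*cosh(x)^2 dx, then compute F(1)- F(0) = -cos(4)/4 + 1/4 + 5*sin(2)/2 + 2*sinh(2)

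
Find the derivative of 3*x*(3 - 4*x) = 9 - 24*x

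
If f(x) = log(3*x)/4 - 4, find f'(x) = 1/(4*x)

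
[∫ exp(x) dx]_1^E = -E + exp(E)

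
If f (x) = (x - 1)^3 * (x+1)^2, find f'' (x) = 20*x^3 - 12*x^2 - 12*x + 4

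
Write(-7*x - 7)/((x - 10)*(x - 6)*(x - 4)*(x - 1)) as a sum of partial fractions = 14/(135*(x - 1)) - 35/(36*(x - 4)) + 49/(40*(x - 6)) - 77/(216*(x - 10))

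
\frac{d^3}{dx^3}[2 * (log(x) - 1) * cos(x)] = 2*(x^3*log(x)*sin(x) - x^3*sin(x) - 3*x^2*cos(x) + 3*x*sin(x) + 2*cos(x))/x^3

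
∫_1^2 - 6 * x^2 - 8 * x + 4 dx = -22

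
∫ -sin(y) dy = cos(y) + C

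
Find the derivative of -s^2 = -2*s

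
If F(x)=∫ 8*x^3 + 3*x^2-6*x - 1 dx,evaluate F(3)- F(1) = 160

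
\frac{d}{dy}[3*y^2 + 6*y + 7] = 6*y + 6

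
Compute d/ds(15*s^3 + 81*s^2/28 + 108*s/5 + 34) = 45*s^2 + 81*s/14 + 108/5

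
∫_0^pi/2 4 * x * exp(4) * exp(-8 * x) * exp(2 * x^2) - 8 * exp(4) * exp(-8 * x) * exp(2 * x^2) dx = -exp(4) + exp(-4 + 2*(-2 + pi/2)^2)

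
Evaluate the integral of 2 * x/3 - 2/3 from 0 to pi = -1/3 + (-1 + pi)^2/3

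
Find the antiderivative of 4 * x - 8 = 2*x^2 - 8*x + C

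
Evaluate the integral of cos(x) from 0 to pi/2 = 1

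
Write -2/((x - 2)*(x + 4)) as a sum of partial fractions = 1/(3*(x + 4)) - 1/(3*(x - 2))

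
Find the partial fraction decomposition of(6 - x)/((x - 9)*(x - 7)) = 1/(2*(x - 7)) - 3/(2*(x - 9))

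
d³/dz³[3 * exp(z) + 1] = 3*exp(z)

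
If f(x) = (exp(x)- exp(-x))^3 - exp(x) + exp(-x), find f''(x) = (9*exp(6*x) - 4*exp(4*x) + 4*exp(2*x) - 9)*exp(-3*x)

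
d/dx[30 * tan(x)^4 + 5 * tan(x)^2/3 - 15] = 120*tan(x)^5 + 370*tan(x)^3/3 + 10*tan(x)/3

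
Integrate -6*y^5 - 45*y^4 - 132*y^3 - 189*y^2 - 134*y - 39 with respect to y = -y^6 - 9*y^5 - 33*y^4 - 63*y^3 - 67*y^2 - 39*y + C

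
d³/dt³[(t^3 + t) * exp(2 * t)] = 8*t^3*exp(2*t) + 36*t^2*exp(2*t) + 44*t*exp(2*t) + 18*exp(2*t)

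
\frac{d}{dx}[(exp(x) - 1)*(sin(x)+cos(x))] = 2*exp(x)*cos(x) + sin(x) - cos(x)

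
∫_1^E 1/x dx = 1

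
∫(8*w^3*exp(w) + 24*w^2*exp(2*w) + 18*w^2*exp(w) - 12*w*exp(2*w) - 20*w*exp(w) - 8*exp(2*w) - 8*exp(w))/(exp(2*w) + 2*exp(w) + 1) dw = 2*(-w*(-4*w^2 + 3*w + 4)*exp(w) - exp(w) - 1)/(exp(w) + 1) + C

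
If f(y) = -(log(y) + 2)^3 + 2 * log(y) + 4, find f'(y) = (-3*log(y)^2 - 12*log(y) - 10)/y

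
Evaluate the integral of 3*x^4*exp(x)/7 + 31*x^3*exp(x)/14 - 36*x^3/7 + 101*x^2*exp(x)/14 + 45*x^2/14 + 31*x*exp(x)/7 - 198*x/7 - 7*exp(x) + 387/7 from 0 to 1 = 573/14 - 5*E/14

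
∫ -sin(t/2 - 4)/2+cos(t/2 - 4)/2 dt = sqrt(2)*cos(-t/2 + pi/4 + 4) + C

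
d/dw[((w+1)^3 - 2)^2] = 6*w^5 + 30*w^4 + 60*w^3 + 48*w^2 + 6*w - 6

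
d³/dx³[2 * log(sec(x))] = 4*sin(x)/cos(x)^3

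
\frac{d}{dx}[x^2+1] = 2*x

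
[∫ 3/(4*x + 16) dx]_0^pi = -3*log(2)/2 + 3*log(pi + 4)/4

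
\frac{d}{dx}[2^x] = 2^x*log(2)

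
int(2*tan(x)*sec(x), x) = 2*sec(x) + C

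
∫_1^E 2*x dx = -1 + exp(2)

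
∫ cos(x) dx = sin(x) + C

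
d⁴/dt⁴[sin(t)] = sin(t)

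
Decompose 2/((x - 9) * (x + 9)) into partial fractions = -1/(9*(x + 9)) + 1/(9*(x - 9))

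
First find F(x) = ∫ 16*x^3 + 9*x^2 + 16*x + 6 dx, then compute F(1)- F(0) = 21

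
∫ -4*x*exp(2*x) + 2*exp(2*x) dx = 2*(1 - x)*exp(2*x) + C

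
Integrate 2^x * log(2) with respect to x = 2^x + C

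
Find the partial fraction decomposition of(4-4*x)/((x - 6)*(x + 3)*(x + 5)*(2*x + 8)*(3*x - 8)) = 27/(7820*(3*x - 8)) + 6/(253*(x + 5)) - 1/(20*(x + 4)) + 4/(153*(x + 3)) - 1/(990*(x - 6))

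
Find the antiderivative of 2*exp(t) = 2*exp(t) + C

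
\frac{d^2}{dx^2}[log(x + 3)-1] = -1/(x^2 + 6*x + 9)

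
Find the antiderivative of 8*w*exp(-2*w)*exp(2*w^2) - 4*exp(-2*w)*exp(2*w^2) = 2*exp(2*w*(w - 1)) + C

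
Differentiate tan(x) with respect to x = cos(x)^(-2)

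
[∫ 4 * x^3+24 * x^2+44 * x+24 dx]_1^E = -64 + (-1 + (2 + E)^2)^2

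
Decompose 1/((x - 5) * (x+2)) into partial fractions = -1/(7*(x + 2)) + 1/(7*(x - 5))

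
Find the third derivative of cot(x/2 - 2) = -3*cot(x/2 - 2)^4/4 - cot(x/2 - 2)^2 - 1/4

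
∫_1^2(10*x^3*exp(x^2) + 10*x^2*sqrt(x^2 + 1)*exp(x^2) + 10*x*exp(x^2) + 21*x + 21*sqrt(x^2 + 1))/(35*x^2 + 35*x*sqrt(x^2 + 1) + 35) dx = -3*log(1 + sqrt(2))/5 - E/7 + 3*log(2 + sqrt(5))/5 + exp(4)/7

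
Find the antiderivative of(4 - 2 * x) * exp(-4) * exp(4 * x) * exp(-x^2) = exp(-(x - 2)^2) + C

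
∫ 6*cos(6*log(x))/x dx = sin(6*log(x)) + C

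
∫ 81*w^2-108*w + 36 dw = 27*w^3 - 54*w^2 + 36*w + C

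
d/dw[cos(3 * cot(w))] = 3*sin(3/tan(w))/sin(w)^2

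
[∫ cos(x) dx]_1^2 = -sin(1) + sin(2)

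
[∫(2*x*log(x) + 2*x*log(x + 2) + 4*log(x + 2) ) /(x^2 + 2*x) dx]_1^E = 2*log(2 + E)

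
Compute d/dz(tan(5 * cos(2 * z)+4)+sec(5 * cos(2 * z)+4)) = -10*sin(2*z)*tan(5*cos(2*z) + 4)^2 - 10*sin(2*z)*tan(5*cos(2*z) + 4)*sec(5*cos(2*z) + 4) - 10*sin(2*z)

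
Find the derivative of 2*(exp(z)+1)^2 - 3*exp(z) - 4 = 4*exp(2*z) + exp(z)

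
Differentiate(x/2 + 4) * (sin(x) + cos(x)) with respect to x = -x*sin(x)/2 + x*cos(x)/2 - 7*sin(x)/2 + 9*cos(x)/2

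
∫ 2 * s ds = s^2 + C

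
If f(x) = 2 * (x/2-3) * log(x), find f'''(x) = (-x - 12)/x^3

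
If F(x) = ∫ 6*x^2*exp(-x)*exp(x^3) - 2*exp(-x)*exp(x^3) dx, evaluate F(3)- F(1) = -2 + 2*exp(24)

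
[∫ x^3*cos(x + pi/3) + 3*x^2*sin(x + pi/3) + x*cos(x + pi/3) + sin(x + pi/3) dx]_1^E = (E + exp(3))*sin(pi/3 + E) - 2*sin(1 + pi/3)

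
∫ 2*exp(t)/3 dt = 2*exp(t)/3 + C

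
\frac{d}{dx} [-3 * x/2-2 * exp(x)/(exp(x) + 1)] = (-3*exp(2*x) - 10*exp(x) - 3)/(2*exp(2*x) + 4*exp(x) + 2)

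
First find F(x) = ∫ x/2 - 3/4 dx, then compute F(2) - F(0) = -1/2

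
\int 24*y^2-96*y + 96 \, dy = 8*y^3 - 48*y^2 + 96*y + C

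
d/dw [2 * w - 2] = 2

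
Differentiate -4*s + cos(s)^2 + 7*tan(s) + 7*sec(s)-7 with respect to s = -sin(2*s) + 7*tan(s)^2 + 7*tan(s)*sec(s) + 3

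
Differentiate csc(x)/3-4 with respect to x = -cot(x)*csc(x)/3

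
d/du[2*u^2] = 4*u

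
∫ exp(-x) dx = -exp(-x) + C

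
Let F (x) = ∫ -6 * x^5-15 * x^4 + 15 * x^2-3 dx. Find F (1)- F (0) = -2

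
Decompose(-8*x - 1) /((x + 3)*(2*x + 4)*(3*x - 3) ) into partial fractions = 23/(24*(x + 3)) - 5/(6*(x + 2)) - 1/(8*(x - 1))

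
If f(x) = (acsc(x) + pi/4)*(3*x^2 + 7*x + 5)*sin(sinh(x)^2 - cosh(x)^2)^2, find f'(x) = (24*x^3*sqrt(1 - 1/x^2)*acsc(x) + 6*pi*x^3*sqrt(1 - 1/x^2) + 28*x^2*sqrt(1 - 1/x^2)*acsc(x) + 7*pi*x^2*sqrt(1 - 1/x^2) - 12*x^2 - 28*x - 20)*sin(sinh(x)^2 - cosh(x)^2)^2/(4*x^2*sqrt(1 - 1/x^2))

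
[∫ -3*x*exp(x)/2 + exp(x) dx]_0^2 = -exp(2)/2 - 5/2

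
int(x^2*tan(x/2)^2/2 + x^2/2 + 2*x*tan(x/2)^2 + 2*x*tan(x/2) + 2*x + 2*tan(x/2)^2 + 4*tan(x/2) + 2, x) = (x + 2)^2*tan(x/2) + C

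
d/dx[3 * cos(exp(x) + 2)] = -3*exp(x)*sin(exp(x) + 2)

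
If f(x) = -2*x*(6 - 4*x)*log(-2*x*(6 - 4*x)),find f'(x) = 16*x*log(2*x^2 - 3*x) + 16*x + 32*x*log(2) - 12*log(2*x^2 - 3*x) - 24*log(2) - 12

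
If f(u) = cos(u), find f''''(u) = cos(u)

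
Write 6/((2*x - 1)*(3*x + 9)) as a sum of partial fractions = 4/(7*(2*x - 1)) - 2/(7*(x + 3))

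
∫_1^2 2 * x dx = 3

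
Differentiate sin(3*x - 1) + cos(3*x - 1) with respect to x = 3*sqrt(2)*cos(3*x - 1 + pi/4)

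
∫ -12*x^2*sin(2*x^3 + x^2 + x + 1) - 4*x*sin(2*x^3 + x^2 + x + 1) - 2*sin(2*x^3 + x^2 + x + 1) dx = 2*cos(2*x^3 + x^2 + x + 1) + C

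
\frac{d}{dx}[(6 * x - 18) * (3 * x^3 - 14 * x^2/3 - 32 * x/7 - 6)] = 72*x^3 - 246*x^2 + 792*x/7 + 324/7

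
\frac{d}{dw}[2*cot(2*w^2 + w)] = -2*(4*w + 1)/sin(w*(2*w + 1))^2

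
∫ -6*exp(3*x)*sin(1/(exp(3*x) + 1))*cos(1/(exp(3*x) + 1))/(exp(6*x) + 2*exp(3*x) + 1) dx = sin(1/(exp(3*x) + 1))^2 + C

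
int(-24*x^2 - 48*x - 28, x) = -8*x^3 - 24*x^2 - 28*x + C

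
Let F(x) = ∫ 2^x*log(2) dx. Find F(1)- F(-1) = 3/2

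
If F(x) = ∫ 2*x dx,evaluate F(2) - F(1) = 3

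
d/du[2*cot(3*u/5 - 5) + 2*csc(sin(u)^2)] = -4*sin(u)*cos(u)*cot(sin(u)^2)*csc(sin(u)^2) - 6*cot(3*u/5 - 5)^2/5 - 6/5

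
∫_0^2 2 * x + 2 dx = 8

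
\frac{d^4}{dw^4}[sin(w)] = sin(w)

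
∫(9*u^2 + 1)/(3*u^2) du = 3*u - 1/(3*u) + C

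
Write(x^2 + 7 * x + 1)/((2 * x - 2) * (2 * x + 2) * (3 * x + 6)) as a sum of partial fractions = -1/(4*(x + 2)) + 5/(24*(x + 1)) + 1/(8*(x - 1))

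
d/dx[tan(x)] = cos(x)^(-2)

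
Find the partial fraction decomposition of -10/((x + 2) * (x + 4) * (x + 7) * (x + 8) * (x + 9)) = -1/(7*(x + 9)) + 5/(12*(x + 8)) - 1/(3*(x + 7)) + 1/(12*(x + 4)) - 1/(42*(x + 2))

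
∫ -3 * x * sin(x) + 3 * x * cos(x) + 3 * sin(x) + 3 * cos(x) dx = 3*sqrt(2)*x*sin(x + pi/4) + C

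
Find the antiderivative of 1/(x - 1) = log(x - 1) + C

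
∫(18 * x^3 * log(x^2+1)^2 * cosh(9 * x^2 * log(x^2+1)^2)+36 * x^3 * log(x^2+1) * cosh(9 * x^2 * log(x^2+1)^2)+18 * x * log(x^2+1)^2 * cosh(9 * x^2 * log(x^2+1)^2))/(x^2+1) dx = sinh(9*x^2*log(x^2 + 1)^2) + C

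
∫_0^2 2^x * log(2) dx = 3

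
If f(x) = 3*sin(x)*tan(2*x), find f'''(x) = 144*sin(x)*tan(2*x)^4 + 174*sin(x)*tan(2*x)^2 + 30*sin(x) + 72*cos(x)*tan(2*x)^3 + 69*cos(x)*tan(2*x)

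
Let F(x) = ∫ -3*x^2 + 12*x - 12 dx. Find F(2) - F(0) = -8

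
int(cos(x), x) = sin(x) + C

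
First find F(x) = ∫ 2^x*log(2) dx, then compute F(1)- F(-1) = 3/2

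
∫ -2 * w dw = -w^2 + C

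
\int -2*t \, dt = -t^2 + C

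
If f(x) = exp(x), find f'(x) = exp(x)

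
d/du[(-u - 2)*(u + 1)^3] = -4*u^3 - 15*u^2 - 18*u - 7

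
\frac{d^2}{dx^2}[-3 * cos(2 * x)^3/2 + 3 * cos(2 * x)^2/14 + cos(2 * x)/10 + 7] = -432*sin(x)^6 + 4440*sin(x)^4/7 - 8312*sin(x)^2/35 + 556/35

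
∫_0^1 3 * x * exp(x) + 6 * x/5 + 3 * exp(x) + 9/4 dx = 57/20 + 3*E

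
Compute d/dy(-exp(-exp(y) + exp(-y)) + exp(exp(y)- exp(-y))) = (exp(2*y) + exp(2*exp(y) - 2*exp(-y)) + exp(2*y + 2*exp(y) - 2*exp(-y)) + 1)*exp(-y - exp(y) + exp(-y))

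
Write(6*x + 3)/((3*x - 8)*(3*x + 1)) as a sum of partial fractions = -1/(9*(3*x + 1)) + 19/(9*(3*x - 8))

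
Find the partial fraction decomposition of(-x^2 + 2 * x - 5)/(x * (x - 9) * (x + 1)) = -4/(5*(x + 1)) - 34/(45*(x - 9)) + 5/(9*x)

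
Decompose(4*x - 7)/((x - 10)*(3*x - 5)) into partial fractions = 1/(25*(3*x - 5)) + 33/(25*(x - 10))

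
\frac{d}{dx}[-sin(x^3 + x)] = -(3*x^2 + 1)*cos(x*(x^2 + 1))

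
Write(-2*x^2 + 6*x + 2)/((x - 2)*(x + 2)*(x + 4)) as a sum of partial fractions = -9/(2*(x + 4)) + 9/(4*(x + 2)) + 1/(4*(x - 2))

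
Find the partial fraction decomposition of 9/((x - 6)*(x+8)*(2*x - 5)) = -12/(49*(2*x - 5)) + 3/(98*(x + 8)) + 9/(98*(x - 6))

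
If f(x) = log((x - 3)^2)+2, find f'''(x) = 4/(x^3 - 9*x^2 + 27*x - 27)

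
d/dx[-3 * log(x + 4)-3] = -3/(x + 4)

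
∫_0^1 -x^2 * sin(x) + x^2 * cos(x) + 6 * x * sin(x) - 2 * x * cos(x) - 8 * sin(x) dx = -4 + cos(1) + sin(1)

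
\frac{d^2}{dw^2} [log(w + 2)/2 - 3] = -1/(2*w^2 + 8*w + 8)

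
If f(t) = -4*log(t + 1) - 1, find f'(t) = -4/(t + 1)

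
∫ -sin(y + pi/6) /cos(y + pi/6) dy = log(2*cos(y + pi/6)) + C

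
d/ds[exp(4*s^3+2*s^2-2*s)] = 12*s^2*exp(4*s^3 + 2*s^2 - 2*s) + 4*s*exp(4*s^3 + 2*s^2 - 2*s) - 2*exp(4*s^3 + 2*s^2 - 2*s)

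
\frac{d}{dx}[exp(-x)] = -exp(-x)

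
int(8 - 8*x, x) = -4*x^2 + 8*x + C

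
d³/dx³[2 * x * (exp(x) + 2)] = 2*x*exp(x) + 6*exp(x)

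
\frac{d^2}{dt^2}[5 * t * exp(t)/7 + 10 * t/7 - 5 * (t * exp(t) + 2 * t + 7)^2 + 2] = -20*t^2*exp(2*t) - 20*t^2*exp(t) - 40*t*exp(2*t) - 1045*t*exp(t)/7 - 10*exp(2*t) - 1250*exp(t)/7 - 40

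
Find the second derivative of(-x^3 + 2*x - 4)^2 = 30*x^4 - 48*x^2 + 48*x + 8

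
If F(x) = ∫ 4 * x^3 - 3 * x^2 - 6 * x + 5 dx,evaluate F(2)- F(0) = 6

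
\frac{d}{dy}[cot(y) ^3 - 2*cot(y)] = -3*cot(y)^4 - cot(y)^2 + 2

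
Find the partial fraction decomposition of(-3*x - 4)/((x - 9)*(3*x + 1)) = 9/(28*(3*x + 1)) - 31/(28*(x - 9))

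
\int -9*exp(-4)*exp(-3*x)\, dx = 3*exp(-3*x - 4) + C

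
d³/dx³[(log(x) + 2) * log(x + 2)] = (2*x^3*log(x) + 2*x^3*log(x + 2) - 2*x^3 + 12*x^2*log(x + 2) - 18*x^2 + 24*x*log(x + 2) - 12*x + 16*log(x + 2))/(x^6 + 6*x^5 + 12*x^4 + 8*x^3)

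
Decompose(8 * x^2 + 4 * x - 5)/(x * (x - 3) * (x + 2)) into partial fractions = 19/(10*(x + 2)) + 79/(15*(x - 3)) + 5/(6*x)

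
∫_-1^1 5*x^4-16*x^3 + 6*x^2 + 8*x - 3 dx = 0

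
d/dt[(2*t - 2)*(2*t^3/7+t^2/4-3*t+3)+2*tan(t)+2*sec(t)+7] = 16*t^3/7 - 3*t^2/14 - 13*t + 2*tan(t)^2 + 2*tan(t)*sec(t) + 14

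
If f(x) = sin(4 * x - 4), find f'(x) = 4*cos(4*x - 4)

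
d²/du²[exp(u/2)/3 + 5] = exp(u/2)/12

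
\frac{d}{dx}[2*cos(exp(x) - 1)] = -2*exp(x)*sin(exp(x) - 1)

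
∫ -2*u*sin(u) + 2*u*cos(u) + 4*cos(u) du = 2*sqrt(2)*(u + 1)*sin(u + pi/4) + C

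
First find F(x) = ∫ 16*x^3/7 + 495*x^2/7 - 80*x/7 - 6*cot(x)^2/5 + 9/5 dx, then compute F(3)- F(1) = 6*cot(3)/5 - 6*cot(1)/5 + 4332/7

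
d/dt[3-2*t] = -2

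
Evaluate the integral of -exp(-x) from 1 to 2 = -exp(-1) + exp(-2)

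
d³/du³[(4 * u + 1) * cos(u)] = 4*u*sin(u) + sin(u) - 12*cos(u)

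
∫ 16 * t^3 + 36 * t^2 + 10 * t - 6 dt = 4*t^4 + 12*t^3 + 5*t^2 - 6*t + C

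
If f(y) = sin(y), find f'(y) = cos(y)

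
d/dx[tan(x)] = cos(x)^(-2)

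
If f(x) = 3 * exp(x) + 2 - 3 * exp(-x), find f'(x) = (3*exp(2*x) + 3)*exp(-x)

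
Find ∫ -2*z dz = -z^2 + C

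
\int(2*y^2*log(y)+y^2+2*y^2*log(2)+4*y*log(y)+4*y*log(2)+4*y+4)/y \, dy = (y + 2)^2*log(2*y) + C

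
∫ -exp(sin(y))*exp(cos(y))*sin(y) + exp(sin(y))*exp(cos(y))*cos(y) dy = exp(sqrt(2)*sin(y + pi/4)) + C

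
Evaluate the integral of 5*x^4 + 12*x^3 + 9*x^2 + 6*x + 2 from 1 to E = -12 + (E + exp(3))*(2 + exp(2) + 3*E)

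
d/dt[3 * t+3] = 3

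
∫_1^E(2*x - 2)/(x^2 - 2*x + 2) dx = -log(2) + log(2 + 2*(-1 + E)^2)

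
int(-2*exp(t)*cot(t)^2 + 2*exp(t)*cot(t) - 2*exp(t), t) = 2*exp(t)*cot(t) + C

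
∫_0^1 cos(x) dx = sin(1)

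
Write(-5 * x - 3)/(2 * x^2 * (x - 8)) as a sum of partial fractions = -43/(128*(x - 8)) + 43/(128*x) + 3/(16*x^2)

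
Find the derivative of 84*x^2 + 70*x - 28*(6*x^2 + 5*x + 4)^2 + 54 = -4032*x^3 - 5040*x^2 - 3920*x - 1050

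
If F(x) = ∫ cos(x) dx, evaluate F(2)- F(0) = sin(2)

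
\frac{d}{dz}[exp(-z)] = -exp(-z)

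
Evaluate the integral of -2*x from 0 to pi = -pi^2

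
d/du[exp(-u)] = -exp(-u)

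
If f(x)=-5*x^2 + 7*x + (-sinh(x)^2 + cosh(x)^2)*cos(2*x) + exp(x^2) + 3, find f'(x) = 2*x*exp(x^2) - 10*x - 2*sin(2*x) + 7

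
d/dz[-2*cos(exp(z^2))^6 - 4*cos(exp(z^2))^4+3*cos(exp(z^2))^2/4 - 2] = z*(-32*sin(exp(z^2))^2 + 24*cos(exp(z^2))^4 + 29)*exp(z^2)*sin(exp(z^2))*cos(exp(z^2))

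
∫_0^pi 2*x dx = pi^2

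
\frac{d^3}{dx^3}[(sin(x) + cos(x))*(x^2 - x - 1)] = x^2*sin(x) - x^2*cos(x) - 7*x*sin(x) - 5*x*cos(x) - 4*sin(x) + 10*cos(x)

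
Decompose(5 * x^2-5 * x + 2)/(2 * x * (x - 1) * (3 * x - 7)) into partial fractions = 79/(28*(3*x - 7)) - 1/(4*(x - 1)) + 1/(7*x)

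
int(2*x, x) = x^2 + C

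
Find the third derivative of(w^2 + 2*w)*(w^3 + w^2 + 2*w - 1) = 60*w^2 + 72*w + 24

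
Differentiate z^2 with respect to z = 2*z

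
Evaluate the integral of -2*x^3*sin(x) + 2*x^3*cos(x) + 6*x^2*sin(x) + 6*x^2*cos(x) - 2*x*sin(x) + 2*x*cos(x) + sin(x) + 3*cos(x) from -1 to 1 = 2*sin(1) + 8*cos(1)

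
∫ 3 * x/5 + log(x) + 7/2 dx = x*(3*x + 10*log(x) + 25)/10 + C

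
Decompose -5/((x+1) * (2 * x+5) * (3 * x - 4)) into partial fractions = -45/(161*(3*x - 4)) - 20/(69*(2*x + 5)) + 5/(21*(x + 1))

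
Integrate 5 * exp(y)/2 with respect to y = 5*exp(y)/2 + C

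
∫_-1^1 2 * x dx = 0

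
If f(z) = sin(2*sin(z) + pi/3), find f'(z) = 2*cos(z)*cos(2*sin(z) + pi/3)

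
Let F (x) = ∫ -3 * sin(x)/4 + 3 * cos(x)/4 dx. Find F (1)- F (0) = -3/4 + 3*cos(1)/4 + 3*sin(1)/4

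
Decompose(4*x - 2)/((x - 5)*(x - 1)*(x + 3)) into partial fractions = -7/(16*(x + 3)) - 1/(8*(x - 1)) + 9/(16*(x - 5))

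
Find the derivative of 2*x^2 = 4*x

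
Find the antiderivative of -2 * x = -x^2 + C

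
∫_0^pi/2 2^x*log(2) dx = -1 + 2^(pi/2)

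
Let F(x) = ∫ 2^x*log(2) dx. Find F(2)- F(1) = 2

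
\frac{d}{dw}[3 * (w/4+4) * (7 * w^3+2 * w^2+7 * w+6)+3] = 21*w^3 + 513*w^2/2 + 117*w/2 + 177/2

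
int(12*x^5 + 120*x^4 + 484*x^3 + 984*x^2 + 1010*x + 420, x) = 2*x^6 + 24*x^5 + 121*x^4 + 328*x^3 + 505*x^2 + 420*x + C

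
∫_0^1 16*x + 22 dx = 30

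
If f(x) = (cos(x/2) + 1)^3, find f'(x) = 3*sin(x/2)^3/2 - 3*sin(x/2) - 3*sin(x)/2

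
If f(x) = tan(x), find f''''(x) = 24*tan(x)^5 + 40*tan(x)^3 + 16*tan(x)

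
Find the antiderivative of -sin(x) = cos(x) + C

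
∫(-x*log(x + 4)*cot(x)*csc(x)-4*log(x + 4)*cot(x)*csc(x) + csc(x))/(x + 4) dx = log(x + 4)*csc(x) + C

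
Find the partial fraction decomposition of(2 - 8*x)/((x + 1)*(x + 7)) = -29/(3*(x + 7)) + 5/(3*(x + 1))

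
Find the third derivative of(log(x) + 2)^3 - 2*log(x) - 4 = (6*log(x)^2 + 6*log(x) - 10)/x^3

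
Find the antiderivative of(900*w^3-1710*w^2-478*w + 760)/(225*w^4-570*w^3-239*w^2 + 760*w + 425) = log((-15*w^2 + 19*w + 20)^2/25 + 1) + C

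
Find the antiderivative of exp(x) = exp(x) + C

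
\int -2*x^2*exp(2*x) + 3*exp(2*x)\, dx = (-x^2 + x + 1)*exp(2*x) + C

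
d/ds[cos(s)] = -sin(s)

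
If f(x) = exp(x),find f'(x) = exp(x)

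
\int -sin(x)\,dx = cos(x) + C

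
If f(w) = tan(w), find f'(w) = cos(w)^(-2)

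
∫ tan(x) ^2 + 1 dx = tan(x) + C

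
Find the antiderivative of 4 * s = 2*s^2 + C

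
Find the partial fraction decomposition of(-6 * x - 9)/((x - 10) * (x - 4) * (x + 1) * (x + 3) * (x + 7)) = 1/(136*(x + 7)) - 9/(728*(x + 3)) - 1/(220*(x + 1)) + 1/(70*(x - 4)) - 23/(4862*(x - 10))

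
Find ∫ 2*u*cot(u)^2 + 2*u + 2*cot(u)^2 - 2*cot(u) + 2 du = (-2*u - 2)*cot(u) + C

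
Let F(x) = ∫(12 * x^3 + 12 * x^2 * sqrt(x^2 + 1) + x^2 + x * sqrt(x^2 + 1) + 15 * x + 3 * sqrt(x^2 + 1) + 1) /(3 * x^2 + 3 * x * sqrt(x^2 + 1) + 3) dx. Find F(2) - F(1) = -log(1 + sqrt(2)) + log(2 + sqrt(5)) + 19/3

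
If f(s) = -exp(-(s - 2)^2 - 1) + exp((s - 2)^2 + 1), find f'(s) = (2*s*exp(2*s^2 - 8*s + 10) + 2*s - 4*exp(2*s^2 - 8*s + 10) - 4)*exp(-s^2 + 4*s - 5)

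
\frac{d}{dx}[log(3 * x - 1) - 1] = 3/(3*x - 1)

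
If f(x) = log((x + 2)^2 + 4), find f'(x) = (2*x + 4)/(x^2 + 4*x + 8)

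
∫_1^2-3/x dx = -3*log(2)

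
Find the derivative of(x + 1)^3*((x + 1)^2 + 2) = 5*x^4 + 20*x^3 + 36*x^2 + 32*x + 11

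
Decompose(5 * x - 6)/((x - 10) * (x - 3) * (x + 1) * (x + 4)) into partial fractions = 13/(147*(x + 4)) - 1/(12*(x + 1)) - 9/(196*(x - 3)) + 2/(49*(x - 10))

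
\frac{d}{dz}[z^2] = 2*z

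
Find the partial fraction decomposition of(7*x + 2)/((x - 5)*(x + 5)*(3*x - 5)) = -123/(200*(3*x - 5)) - 33/(200*(x + 5)) + 37/(100*(x - 5))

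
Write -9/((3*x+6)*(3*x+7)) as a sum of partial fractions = 9/(3*x + 7) - 3/(x + 2)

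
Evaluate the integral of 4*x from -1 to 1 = 0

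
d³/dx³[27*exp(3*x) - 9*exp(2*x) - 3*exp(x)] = 729*exp(3*x) - 72*exp(2*x) - 3*exp(x)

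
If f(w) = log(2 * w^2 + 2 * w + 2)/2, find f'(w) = (2*w + 1)/(2*w^2 + 2*w + 2)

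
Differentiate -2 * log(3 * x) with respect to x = -2/x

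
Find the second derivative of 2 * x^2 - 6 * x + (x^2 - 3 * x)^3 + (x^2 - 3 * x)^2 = 30*x^4 - 180*x^3 + 336*x^2 - 198*x + 22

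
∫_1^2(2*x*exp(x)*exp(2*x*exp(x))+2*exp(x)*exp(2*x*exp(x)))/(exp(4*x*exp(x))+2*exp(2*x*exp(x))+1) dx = -exp(2*E)/(1 + exp(2*E)) + exp(4*exp(2))/(1 + exp(4*exp(2)))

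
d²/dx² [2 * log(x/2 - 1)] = -2/(x^2 - 4*x + 4)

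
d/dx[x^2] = 2*x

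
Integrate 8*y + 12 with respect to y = 4*y^2 + 12*y + C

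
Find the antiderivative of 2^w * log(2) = 2^w + C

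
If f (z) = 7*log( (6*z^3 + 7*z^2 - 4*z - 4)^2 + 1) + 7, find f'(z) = (1512*z^5 + 2940*z^4 + 28*z^3 - 2184*z^2 - 560*z + 224)/(36*z^6 + 84*z^5 + z^4 - 104*z^3 - 40*z^2 + 32*z + 17)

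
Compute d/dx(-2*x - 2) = -2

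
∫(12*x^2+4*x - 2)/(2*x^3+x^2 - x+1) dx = 2*log(2*x^3 + x^2 - x + 1) + C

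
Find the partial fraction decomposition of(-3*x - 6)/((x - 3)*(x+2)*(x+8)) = 3/(11*(x + 8)) - 3/(11*(x - 3))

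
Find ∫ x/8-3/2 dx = x^2/16 - 3*x/2 + C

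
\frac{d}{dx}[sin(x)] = cos(x)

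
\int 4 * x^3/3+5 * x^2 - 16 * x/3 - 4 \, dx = x^4/3 + 5*x^3/3 - 8*x^2/3 - 4*x + C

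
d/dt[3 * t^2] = 6*t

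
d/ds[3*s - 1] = 3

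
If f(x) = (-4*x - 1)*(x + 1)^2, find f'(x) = -12*x^2 - 18*x - 6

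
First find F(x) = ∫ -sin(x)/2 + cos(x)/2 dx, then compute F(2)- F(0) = -1/2 + cos(2)/2 + sin(2)/2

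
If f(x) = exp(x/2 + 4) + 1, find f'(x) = exp(x/2 + 4)/2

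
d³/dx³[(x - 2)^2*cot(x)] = -6*x^2*cot(x)^4 - 8*x^2*cot(x)^2 - 2*x^2 + 24*x*cot(x)^4 + 12*x*cot(x)^3 + 32*x*cot(x)^2 + 12*x*cot(x) + 8*x - 24*cot(x)^4 - 24*cot(x)^3 - 38*cot(x)^2 - 24*cot(x) - 14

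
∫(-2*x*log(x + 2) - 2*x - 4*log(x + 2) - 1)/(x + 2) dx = -(2*x + 1)*log(x + 2) + C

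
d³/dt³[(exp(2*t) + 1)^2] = 64*exp(4*t) + 16*exp(2*t)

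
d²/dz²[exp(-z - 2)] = exp(-z - 2)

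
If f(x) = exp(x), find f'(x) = exp(x)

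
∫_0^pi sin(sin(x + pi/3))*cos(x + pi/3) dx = 0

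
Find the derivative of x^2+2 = 2*x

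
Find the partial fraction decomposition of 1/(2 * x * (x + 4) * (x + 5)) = 1/(10*(x + 5)) - 1/(8*(x + 4)) + 1/(40*x)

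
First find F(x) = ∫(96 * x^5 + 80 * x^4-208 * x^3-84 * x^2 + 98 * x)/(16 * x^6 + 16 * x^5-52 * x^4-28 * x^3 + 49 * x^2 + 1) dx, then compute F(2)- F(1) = -log(2) + log(677)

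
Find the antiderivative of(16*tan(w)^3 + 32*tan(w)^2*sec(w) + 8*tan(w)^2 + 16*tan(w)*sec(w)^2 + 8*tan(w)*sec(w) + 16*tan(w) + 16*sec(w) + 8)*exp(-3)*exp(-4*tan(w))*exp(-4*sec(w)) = -(4*sin(w) + 3*cos(w) + 4)*exp(-4*tan(w) - 3 - 4/cos(w))/cos(w) + C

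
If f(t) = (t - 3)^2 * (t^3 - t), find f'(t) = 5*t^4 - 24*t^3 + 24*t^2 + 12*t - 9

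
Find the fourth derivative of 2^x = 2^x*log(2)^4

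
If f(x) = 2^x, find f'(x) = 2^x*log(2)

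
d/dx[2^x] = 2^x*log(2)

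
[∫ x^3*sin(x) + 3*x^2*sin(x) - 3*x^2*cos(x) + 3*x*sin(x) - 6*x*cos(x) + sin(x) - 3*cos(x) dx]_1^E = 8*cos(1) - (1 + E)^3*cos(E)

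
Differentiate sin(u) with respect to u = cos(u)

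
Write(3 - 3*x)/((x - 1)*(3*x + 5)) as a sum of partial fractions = -3/(3*x + 5)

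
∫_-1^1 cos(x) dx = 2*sin(1)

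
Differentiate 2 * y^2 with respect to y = 4*y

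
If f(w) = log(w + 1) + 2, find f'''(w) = 2/(w^3 + 3*w^2 + 3*w + 1)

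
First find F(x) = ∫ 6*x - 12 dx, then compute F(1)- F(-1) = -24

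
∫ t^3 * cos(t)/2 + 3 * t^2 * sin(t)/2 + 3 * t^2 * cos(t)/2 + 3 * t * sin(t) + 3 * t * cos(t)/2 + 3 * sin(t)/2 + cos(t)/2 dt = (t + 1)^3*sin(t)/2 + C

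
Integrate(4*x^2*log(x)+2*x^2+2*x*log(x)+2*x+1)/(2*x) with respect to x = (2*x^2 + 2*x + 1)*log(x)/2 + C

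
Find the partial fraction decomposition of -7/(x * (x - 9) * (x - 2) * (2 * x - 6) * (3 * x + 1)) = -81/(560*(3*x + 1)) - 1/(28*(x - 2)) + 7/(360*(x - 3)) - 1/(3024*(x - 9)) + 7/(108*x)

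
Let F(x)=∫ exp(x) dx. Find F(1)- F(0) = -1 + E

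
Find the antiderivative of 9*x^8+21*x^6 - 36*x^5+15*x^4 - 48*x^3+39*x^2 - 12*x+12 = x^9 + 3*x^7 - 6*x^6 + 3*x^5 - 12*x^4 + 13*x^3 - 6*x^2 + 12*x + C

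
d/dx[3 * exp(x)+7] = 3*exp(x)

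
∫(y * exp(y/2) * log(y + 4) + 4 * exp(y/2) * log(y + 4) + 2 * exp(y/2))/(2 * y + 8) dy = exp(y/2)*log(y + 4) + C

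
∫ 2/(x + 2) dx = 2*log(x + 2) + C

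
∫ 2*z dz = z^2 + C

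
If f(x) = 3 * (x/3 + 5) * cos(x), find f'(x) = -x*sin(x) - 15*sin(x) + cos(x)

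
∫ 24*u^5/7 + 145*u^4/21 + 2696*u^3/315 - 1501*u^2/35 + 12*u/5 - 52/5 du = 4*u^6/7 + 29*u^5/21 + 674*u^4/315 - 1501*u^3/105 + 6*u^2/5 - 52*u/5 + C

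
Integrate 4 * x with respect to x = 2*x^2 + C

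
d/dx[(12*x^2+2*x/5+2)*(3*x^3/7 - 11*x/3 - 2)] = 180*x^4/7 + 24*x^3/35 - 906*x^2/7 - 764*x/15 - 122/15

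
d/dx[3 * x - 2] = 3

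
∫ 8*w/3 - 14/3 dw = 4*w^2/3 - 14*w/3 + C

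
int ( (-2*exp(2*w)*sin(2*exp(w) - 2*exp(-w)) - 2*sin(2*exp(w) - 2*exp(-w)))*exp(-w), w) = cos(4*sinh(w)) + C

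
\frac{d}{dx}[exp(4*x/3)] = 4*exp(4*x/3)/3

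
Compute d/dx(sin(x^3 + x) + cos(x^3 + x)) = sqrt(2)*(3*x^2 + 1)*cos(x^3 + x + pi/4)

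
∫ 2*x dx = x^2 + C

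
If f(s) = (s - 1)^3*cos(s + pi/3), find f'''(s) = s^3*sin(s + pi/3) - 3*s^2*sin(s + pi/3) - 9*s^2*cos(s + pi/3) - 15*s*sin(s + pi/3) + 18*s*cos(s + pi/3) + 17*sin(s + pi/3) - 3*cos(s + pi/3)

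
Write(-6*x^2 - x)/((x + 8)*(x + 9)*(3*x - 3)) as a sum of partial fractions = -159/(10*(x + 9)) + 376/(27*(x + 8)) - 7/(270*(x - 1))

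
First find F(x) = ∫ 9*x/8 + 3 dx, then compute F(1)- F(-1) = 6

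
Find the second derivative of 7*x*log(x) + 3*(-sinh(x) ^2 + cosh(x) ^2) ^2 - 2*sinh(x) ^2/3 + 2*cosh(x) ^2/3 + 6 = 7/x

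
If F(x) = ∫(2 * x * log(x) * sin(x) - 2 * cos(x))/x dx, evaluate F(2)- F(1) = -2*log(2)*cos(2)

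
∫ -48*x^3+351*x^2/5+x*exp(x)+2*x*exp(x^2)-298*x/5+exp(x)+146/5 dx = x*exp(x) - (3*x^2 - 6*x + 4)*(20*x^2 + x + 25)/5 + exp(x^2) + C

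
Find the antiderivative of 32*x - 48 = 16*x^2 - 48*x + C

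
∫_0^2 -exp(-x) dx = -1 + exp(-2)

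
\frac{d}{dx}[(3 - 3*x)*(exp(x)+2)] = -3*x*exp(x) - 6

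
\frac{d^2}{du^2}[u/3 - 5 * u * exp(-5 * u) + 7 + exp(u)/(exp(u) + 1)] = (-125*u*exp(3*u) - 375*u*exp(2*u) - 375*u*exp(u) - 125*u - exp(7*u) + exp(6*u) + 50*exp(3*u) + 150*exp(2*u) + 150*exp(u) + 50)/(exp(8*u) + 3*exp(7*u) + 3*exp(6*u) + exp(5*u))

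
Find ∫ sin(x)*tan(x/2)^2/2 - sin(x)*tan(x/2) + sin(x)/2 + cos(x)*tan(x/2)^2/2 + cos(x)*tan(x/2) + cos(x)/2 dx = sqrt(2)*sin(x + pi/4)*tan(x/2) + C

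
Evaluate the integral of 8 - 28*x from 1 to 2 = -34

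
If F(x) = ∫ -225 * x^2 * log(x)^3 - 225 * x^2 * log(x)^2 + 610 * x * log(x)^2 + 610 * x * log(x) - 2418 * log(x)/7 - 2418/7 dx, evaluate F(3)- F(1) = 3*(4 - 15*log(3))^3/5 - 592/5 - 30*log(3)/7 + 5*(4 - 15*log(3))^2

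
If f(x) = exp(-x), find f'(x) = -exp(-x)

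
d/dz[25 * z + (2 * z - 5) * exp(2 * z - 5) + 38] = 4*z*exp(2*z - 5) - 8*exp(2*z - 5) + 25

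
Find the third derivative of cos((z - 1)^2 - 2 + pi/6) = 8*z^3*sin(z^2 - 2*z - 1 + pi/6) - 24*z^2*sin(z^2 - 2*z - 1 + pi/6) + 24*z*sin(z^2 - 2*z - 1 + pi/6) - 12*z*cos(z^2 - 2*z - 1 + pi/6) - 8*sin(z^2 - 2*z - 1 + pi/6) + 12*cos(z^2 - 2*z - 1 + pi/6)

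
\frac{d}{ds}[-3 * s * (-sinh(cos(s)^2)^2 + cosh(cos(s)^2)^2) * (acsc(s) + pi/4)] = -3*(4*s*sqrt(1 - 1/s^2)*acsc(s) + pi*s*sqrt(1 - 1/s^2) - 4)/(4*s*sqrt(1 - 1/s^2))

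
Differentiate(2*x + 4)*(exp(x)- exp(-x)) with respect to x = (2*x*exp(2*x) + 2*x + 6*exp(2*x) + 2)*exp(-x)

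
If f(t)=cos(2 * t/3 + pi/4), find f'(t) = -2*sin(2*t/3 + pi/4)/3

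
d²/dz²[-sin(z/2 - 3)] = sin(z/2 - 3)/4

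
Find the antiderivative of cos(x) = sin(x) + C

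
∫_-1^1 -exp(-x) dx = -E + exp(-1)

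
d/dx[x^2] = 2*x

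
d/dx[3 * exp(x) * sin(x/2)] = 3*(sin(x/2) + cos(x/2)/2)*exp(x)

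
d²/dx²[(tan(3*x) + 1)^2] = 54*tan(3*x)^4 + 36*tan(3*x)^3 + 72*tan(3*x)^2 + 36*tan(3*x) + 18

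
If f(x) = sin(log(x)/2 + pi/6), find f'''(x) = (6*sin(log(x)/2 + pi/6) + 7*cos(log(x)/2 + pi/6))/(8*x^3)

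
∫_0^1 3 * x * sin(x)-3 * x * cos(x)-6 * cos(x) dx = -6*sin(1) - 6*cos(1) + 3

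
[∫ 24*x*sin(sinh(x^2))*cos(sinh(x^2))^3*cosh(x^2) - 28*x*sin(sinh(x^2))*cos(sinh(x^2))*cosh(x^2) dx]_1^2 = -7*cos(sinh(1))^2 - 3*cos(sinh(4))^4 + 3*cos(sinh(1))^4 + 7*cos(sinh(4))^2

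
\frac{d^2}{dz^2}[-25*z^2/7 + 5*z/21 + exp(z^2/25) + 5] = 4*z^2*exp(z^2/25)/625 + 2*exp(z^2/25)/25 - 50/7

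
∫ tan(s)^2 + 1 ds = tan(s) + C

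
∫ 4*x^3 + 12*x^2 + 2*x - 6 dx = x^4 + 4*x^3 + x^2 - 6*x + C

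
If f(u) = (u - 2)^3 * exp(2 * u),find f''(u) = 4*u^3*exp(2*u) - 12*u^2*exp(2*u) + 6*u*exp(2*u) + 4*exp(2*u)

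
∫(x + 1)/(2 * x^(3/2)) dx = (x - 1)/sqrt(x) + C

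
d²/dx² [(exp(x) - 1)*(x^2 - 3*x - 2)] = x^2*exp(x) + x*exp(x) - 6*exp(x) - 2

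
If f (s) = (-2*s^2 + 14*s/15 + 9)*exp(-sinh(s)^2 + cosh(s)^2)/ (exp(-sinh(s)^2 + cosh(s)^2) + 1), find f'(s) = -(60*s - 14)/(15*exp(-1) + 15)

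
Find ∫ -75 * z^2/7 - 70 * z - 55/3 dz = -25*z^3/7 - 35*z^2 - 55*z/3 + C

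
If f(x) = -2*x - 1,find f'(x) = -2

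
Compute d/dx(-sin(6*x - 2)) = -6*cos(6*x - 2)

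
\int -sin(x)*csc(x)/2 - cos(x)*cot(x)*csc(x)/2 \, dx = 1/(2*tan(x)) + C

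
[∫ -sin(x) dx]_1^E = cos(E) - cos(1)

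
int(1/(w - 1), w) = log(w - 1) + C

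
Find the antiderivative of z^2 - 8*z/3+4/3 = z^3/3 - 4*z^2/3 + 4*z/3 + C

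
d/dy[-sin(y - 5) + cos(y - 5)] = -sin(y - 5) - cos(y - 5)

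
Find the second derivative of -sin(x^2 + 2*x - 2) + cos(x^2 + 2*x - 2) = 4*x^2*sin(x^2 + 2*x - 2) - 4*x^2*cos(x^2 + 2*x - 2) + 8*x*sin(x^2 + 2*x - 2) - 8*x*cos(x^2 + 2*x - 2) + 2*sin(x^2 + 2*x - 2) - 6*cos(x^2 + 2*x - 2)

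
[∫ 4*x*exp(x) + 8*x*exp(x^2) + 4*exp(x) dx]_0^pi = -4 + 4*pi*exp(pi) + 4*exp(pi^2)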